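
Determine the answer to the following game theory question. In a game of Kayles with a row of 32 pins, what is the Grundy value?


Kayles: a move removes 1 or 2 adjacent pins from a contiguous row.
Removing pins from a row of k leaves two independent rows (a, b) with a + b = k - 1 (one pin) or a + b = k - 2 (two pins); an end removal gives a = 0.
By Sprague-Grundy, G(k) = mex{ G(a) XOR G(b) } over all these splits. G(0) = 0.
G(1): splits (0,0):0^0=0 -> mex({0}) = 1
G(2): splits (0,1):0^1=1 (0,0):0^0=0 -> mex({0, 1}) = 2
G(3): splits (0,2):0^2=2 (1,1):1^1=0 (0,1):0^1=1 -> mex({0, 1, 2}) = 3
G(4): splits (0,3):0^3=3 (1,2):1^2=3 (0,2):0^2=2 (1,1):1^1=0 -> mex({0, 2, 3}) = 1
G(5): splits (0,4):0^1=1 (1,3):1^3=2 (2,2):2^2=0 (0,3):0^3=3 (1,2):1^2=3 -> mex({0, 1, 2, 3}) = 4
G(6) = mex({0, 1, 2, 4}) = 3
G(7) = mex({0, 1, 3, 4, 5}) = 2
G(8) = mex({0, 2, 3, 5, 6}) = 1
G(9) = mex({0, 1, 2, 3, 6, 7}) = 4
G(10) = mex({0, 1, 3, 4, 5, 7}) = 2
G(11) = mex({0, 1, 2, 3, 4, 5}) = 6
G(12) = mex({0, 1, 2, 3, 5, 6, 7}) = 4
G(13) = mex({0, 2, 3, 4, 6, 7}) = 1
G(14) = mex({0, 1, 4, 5, 6, 7}) = 2
G(15) = mex({0, 1, 2, 3, 4, 5, 6}) = 7
G(16) = mex({0, 2, 3, 5, 6, 7}) = 1
G(17) = mex({0, 1, 2, 3, 5, 6, 7}) = 4
G(18) = mex({0, 1, 2, 4, 5, 6}) = 3
G(19) = mex({0, 1, 3, 4, 5, 7}) = 2
G(20) = mex({0, 2, 3, 4, 5, 6, 7}) = 1
G(21) = mex({0, 1, 2, 3, 5, 6, 7}) = 4
G(22) = mex({0, 1, 2, 3, 4, 5, 7}) = 6
G(23) = mex({0, 1, 2, 3, 4, 5, 6}) = 7
G(24) = mex({0, 1, 2, 3, 5, 6, 7}) = 4
G(25) = mex({0, 2, 3, 4, 6, 7}) = 1
G(26) = mex({0, 1, 3, 4, 5, 6, 7}) = 2
G(27) = mex({0, 1, 2, 3, 4, 5, 6, 7}) = 8
G(28) = mex({0, 1, 2, 3, 4, 6, 7, 8}) = 5
G(29) = mex({0, 1, 2, 3, 5, 6, 7, 8, 9}) = 4
G(30) = mex({0, 1, 2, 3, 4, 5, 6, 9, 10}) = 7
G(31) = mex({0, 1, 3, 4, 5, 7, 10, 11}) = 2
G(32) = mex({0, 2, 3, 4, 5, 6, 7, 9, 11}) = 1
Therefore G(32) = 1.

1


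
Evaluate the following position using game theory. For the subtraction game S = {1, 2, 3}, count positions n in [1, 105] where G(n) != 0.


Subtraction set S = {1, 2, 3}, so G(n) = n mod 4.
G(n) = 0 when n is a multiple of 4.
Multiples of 4 in [1, 105]: 26
N-positions (nonzero Grundy) = 105 - 26 = 79

79


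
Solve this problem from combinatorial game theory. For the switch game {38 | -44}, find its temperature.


The game is {38 | -44}, a switch {a | b} with numbers a > b.
Cooling {a | b} by t gives {a - t | b + t}, which stops being hot when a - t = b + t, i.e. at t = (a - b)/2. So the temperature of a switch is (a - b)/2.
Temperature = (Left option - Right option) / 2
= (38 - (-44)) / 2
= 82 / 2
= 41

41


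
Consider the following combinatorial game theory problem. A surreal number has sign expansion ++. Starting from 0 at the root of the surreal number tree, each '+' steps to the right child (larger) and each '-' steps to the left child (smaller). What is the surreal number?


Sign expansion: ++
Rule: track bounds (lo, hi), initially (-inf, +inf). On '+', the current value becomes lo and we move to the simplest number in (value, hi): value + 1 if hi = +inf, otherwise the midpoint (value + hi)/2. On '-', the current value becomes hi and we move to value - 1 if lo = -inf, otherwise the midpoint (lo + value)/2.
Start at 0.
Step 1: sign = +, move right. Bounds: (0, +inf). Value = 1
Step 2: sign = +, move right. Bounds: (1, +inf). Value = 2
The surreal number with sign expansion ++ is 2.

2


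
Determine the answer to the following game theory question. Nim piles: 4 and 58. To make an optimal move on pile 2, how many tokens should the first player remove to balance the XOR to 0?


Piles: 4 and 58
Current XOR: 4 XOR 58 = 62 (non-zero, so this is an N-position).
To make the XOR zero, we need to find a move that balances the piles.
For pile 2 (size 58): target = 58 XOR 62 = 4
We reduce pile 2 from 58 to 4.
Tokens removed: 58 - 4 = 54
Verification: 4 XOR 4 = 0

54


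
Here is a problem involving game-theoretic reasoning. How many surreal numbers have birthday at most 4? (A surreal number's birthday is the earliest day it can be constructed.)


Day 0: {|} = 0 is born. Count = 1.
Day n: the number of surreal numbers born by day n is 2^(n+1) - 1.
By day 0: 2^1 - 1 = 1
By day 1: 2^2 - 1 = 3
By day 2: 2^3 - 1 = 7
By day 3: 2^4 - 1 = 15
By day 4: 2^5 - 1 = 31
By day 4: 31 surreal numbers.

31


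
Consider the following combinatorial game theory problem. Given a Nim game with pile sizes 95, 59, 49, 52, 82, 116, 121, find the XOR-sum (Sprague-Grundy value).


We need the XOR (exclusive or) of all pile sizes.
After XOR-ing pile 1 (size 95): 0 XOR 95 = 95
After XOR-ing pile 2 (size 59): 95 XOR 59 = 100
After XOR-ing pile 3 (size 49): 100 XOR 49 = 85
After XOR-ing pile 4 (size 52): 85 XOR 52 = 97
After XOR-ing pile 5 (size 82): 97 XOR 82 = 51
After XOR-ing pile 6 (size 116): 51 XOR 116 = 71
After XOR-ing pile 7 (size 121): 71 XOR 121 = 62
The Nim-value of this position is 62.

62


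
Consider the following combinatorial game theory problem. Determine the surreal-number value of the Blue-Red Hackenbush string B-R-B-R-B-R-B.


Edges (from ground): B-R-B-R-B-R-B
By Berlekamp's sign-expansion rule, a Blue-Red Hackenbush stalk has the value of the surreal number whose sign sequence is the edge sequence with B -> + and R -> -.
Sign sequence: +-+-+-+
Trace the sign expansion in the surreal number tree, starting from 0:
Edge 1: B (sign +) -> bounds (0, +inf), value = 1
Edge 2: R (sign -) -> bounds (0, 1), value = 1/2
Edge 3: B (sign +) -> bounds (1/2, 1), value = 3/4
Edge 4: R (sign -) -> bounds (1/2, 3/4), value = 5/8
Edge 5: B (sign +) -> bounds (5/8, 3/4), value = 11/16
Edge 6: R (sign -) -> bounds (5/8, 11/16), value = 21/32
Edge 7: B (sign +) -> bounds (21/32, 11/16), value = 43/64
Game value = 43/64

43/64


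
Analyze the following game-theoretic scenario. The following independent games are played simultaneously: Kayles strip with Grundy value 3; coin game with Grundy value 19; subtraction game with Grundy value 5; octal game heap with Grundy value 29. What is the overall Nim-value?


By the Sprague-Grundy theorem, the Grundy value of a sum of games is the XOR of individual Grundy values.
Kayles strip: Grundy value = 3. Running XOR: 0 XOR 3 = 3
coin game: Grundy value = 19. Running XOR: 3 XOR 19 = 16
subtraction game: Grundy value = 5. Running XOR: 16 XOR 5 = 21
octal game heap: Grundy value = 29. Running XOR: 21 XOR 29 = 8
The combined Grundy value is 8.

8


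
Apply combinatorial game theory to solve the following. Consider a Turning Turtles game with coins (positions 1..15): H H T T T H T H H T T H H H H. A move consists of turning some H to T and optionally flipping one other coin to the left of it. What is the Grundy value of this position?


Coins: H H T T T H T H H T T H H H H
Key fact: a single head at position k behaves exactly like a Nim heap of size k (turning it to T and optionally flipping a coin at j < k corresponds to moving the heap from k to j, or to 0), and heads combine as a disjunctive sum (two heads at the same place would cancel, matching j XOR j = 0). So the Nim-value is the XOR of the 1-indexed positions of the heads.
Face-up positions (1-indexed): [1, 2, 6, 8, 9, 12, 13, 14, 15]
XOR 0 with 1: 0 XOR 1 = 1
XOR 1 with 2: 1 XOR 2 = 3
XOR 3 with 6: 3 XOR 6 = 5
XOR 5 with 8: 5 XOR 8 = 13
XOR 13 with 9: 13 XOR 9 = 4
XOR 4 with 12: 4 XOR 12 = 8
XOR 8 with 13: 8 XOR 13 = 5
XOR 5 with 14: 5 XOR 14 = 11
XOR 11 with 15: 11 XOR 15 = 4
Nim-value = 4

4


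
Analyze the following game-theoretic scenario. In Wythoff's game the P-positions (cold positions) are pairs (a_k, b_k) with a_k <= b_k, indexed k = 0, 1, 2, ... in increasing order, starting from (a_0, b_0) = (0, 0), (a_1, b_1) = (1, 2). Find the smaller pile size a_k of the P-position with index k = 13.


By Wythoff's theorem, a_k = floor(k * phi) and b_k = floor(k * phi^2) = a_k + k, where phi = (1 + sqrt(5))/2 is the golden ratio.
phi = (1 + sqrt(5))/2 = 1.618034
k = 13
k * phi = 13 * 1.618034 = 21.034442
a_13 = floor(k * phi) = 21

21


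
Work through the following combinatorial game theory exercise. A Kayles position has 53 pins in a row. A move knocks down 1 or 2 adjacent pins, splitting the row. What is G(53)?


Kayles: a move removes 1 or 2 adjacent pins from a contiguous row.
Removing pins from a row of k leaves two independent rows (a, b) with a + b = k - 1 (one pin) or a + b = k - 2 (two pins); an end removal gives a = 0.
By Sprague-Grundy, G(k) = mex{ G(a) XOR G(b) } over all these splits. G(0) = 0.
G(1): splits (0,0):0^0=0 -> mex({0}) = 1
G(2): splits (0,1):0^1=1 (0,0):0^0=0 -> mex({0, 1}) = 2
G(3): splits (0,2):0^2=2 (1,1):1^1=0 (0,1):0^1=1 -> mex({0, 1, 2}) = 3
G(4): splits (0,3):0^3=3 (1,2):1^2=3 (0,2):0^2=2 (1,1):1^1=0 -> mex({0, 2, 3}) = 1
G(5): splits (0,4):0^1=1 (1,3):1^3=2 (2,2):2^2=0 (0,3):0^3=3 (1,2):1^2=3 -> mex({0, 1, 2, 3}) = 4
G(6) = mex({0, 1, 2, 4}) = 3
G(7) = mex({0, 1, 3, 4, 5}) = 2
G(8) = mex({0, 2, 3, 5, 6}) = 1
G(9) = mex({0, 1, 2, 3, 6, 7}) = 4
G(10) = mex({0, 1, 3, 4, 5, 7}) = 2
G(11) = mex({0, 1, 2, 3, 4, 5}) = 6
G(12) = mex({0, 1, 2, 3, 5, 6, 7}) = 4
G(13) = mex({0, 2, 3, 4, 6, 7}) = 1
G(14) = mex({0, 1, 4, 5, 6, 7}) = 2
G(15) = mex({0, 1, 2, 3, 4, 5, 6}) = 7
G(16) = mex({0, 2, 3, 5, 6, 7}) = 1
G(17) = mex({0, 1, 2, 3, 5, 6, 7}) = 4
G(18) = mex({0, 1, 2, 4, 5, 6}) = 3
G(19) = mex({0, 1, 3, 4, 5, 7}) = 2
G(20) = mex({0, 2, 3, 4, 5, 6, 7}) = 1
G(21) = mex({0, 1, 2, 3, 5, 6, 7}) = 4
G(22) = mex({0, 1, 2, 3, 4, 5, 7}) = 6
G(23) = mex({0, 1, 2, 3, 4, 5, 6}) = 7
G(24) = mex({0, 1, 2, 3, 5, 6, 7}) = 4
G(25) = mex({0, 2, 3, 4, 6, 7}) = 1
G(26) = mex({0, 1, 3, 4, 5, 6, 7}) = 2
G(27) = mex({0, 1, 2, 3, 4, 5, 6, 7}) = 8
G(28) = mex({0, 1, 2, 3, 4, 6, 7, 8}) = 5
G(29) = mex({0, 1, 2, 3, 5, 6, 7, 8, 9}) = 4
G(30) = mex({0, 1, 2, 3, 4, 5, 6, 9, 10}) = 7
G(31) = mex({0, 1, 3, 4, 5, 7, 10, 11}) = 2
G(32) = mex({0, 2, 3, 4, 5, 6, 7, 9, 11}) = 1
G(33) = mex({0, 1, 2, 3, 4, 5, 6, 7, 9, 12}) = 8
G(34) = mex({0, 1, 2, 3, 4, 5, 7, 8, 11, 12}) = 6
G(35) = mex({0, 1, 2, 3, 4, 5, 6, 8, 9, 10, 11}) = 7
G(36) = mex({0, 1, 2, 3, 5, 6, 7, 9, 10}) = 4
G(37) = mex({0, 2, 3, 4, 6, 7, 9, 10, 11, 12}) = 1
G(38) = mex({0, 1, 3, 4, 5, 6, 7, 9, 10, 11, 12}) = 2
G(39) = mex({0, 1, 2, 4, 5, 6, 7, 9, 10, 12, 14}) = 3
G(40) = mex({0, 2, 3, 4, 6, 7, 11, 12, 14}) = 1
G(41) = mex({0, 1, 2, 3, 5, 6, 7, 9, 10, 11, 12}) = 4
G(42) = mex({0, 1, 2, 3, 4, 5, 6, 9, 10}) = 7
G(43) = mex({0, 1, 3, 4, 5, 7, 9, 10, 12, 15}) = 2
G(44) = mex({0, 2, 3, 4, 5, 6, 7, 9, 10, 12, 15}) = 1
G(45) = mex({0, 1, 2, 3, 4, 5, 6, 7, 9, 10, 12, 14}) = 8
G(46) = mex({0, 1, 3, 4, 5, 7, 8, 11, 12, 14}) = 2
G(47) = mex({0, 1, 2, 3, 4, 5, 6, 8, 9, 10, 11, 12}) = 7
G(48) = mex({0, 1, 2, 3, 5, 6, 7, 9, 10}) = 4
G(49) = mex({0, 2, 3, 4, 6, 7, 9, 10, 11, 12, 15}) = 1
G(50) = mex({0, 1, 4, 5, 6, 7, 9, 11, 12, 14, 15}) = 2
G(51) = mex({0, 1, 2, 3, 4, 5, 6, 7, 9, 12, 14, 15}) = 8
G(52) = mex({0, 2, 3, 4, 5, 6, 7, 8, 11, 12, 15}) = 1
G(53) = mex({0, 1, 2, 3, 5, 6, 7, 8, 9, 10, 11, 12}) = 4
Therefore G(53) = 4.

4


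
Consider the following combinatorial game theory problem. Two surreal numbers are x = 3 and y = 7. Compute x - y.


x = 3, y = 7
x - y = 3 - 7 = -4

-4


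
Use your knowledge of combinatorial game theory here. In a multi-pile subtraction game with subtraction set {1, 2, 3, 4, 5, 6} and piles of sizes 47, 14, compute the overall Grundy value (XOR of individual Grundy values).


Subtraction set: {1, 2, 3, 4, 5, 6}
For this subtraction set, G(n) = n mod 7 (period = max + 1 = 7).
Pile 1 (size 47): G(47) = 47 mod 7 = 5
Pile 2 (size 14): G(14) = 14 mod 7 = 0
Total Grundy value = XOR of all: 5 XOR 0 = 5

5


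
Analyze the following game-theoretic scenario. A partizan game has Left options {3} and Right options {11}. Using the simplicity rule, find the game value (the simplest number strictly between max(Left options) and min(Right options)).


Left options: {3}, max = 3
Right options: {11}, min = 11
All options are numbers and max(Left) < min(Right), so by the simplicity theorem the value is the simplest (earliest-born) number strictly between 3 and 11.
Integers 4 through 10 all lie strictly between 3 and 11.
Among integers, the simplest (lowest birthday = smallest |n|; 0 is born on day 0, +-n on day n) is 4.
No non-integer in the interval can be simpler: if x is a non-integer in the interval, then floor(x) or ceil(x) also lies in the interval (the interval contains an integer), and both are proper prefixes of x's sign expansion, i.e. born earlier. So the game value is 4.
Game value = 4

4


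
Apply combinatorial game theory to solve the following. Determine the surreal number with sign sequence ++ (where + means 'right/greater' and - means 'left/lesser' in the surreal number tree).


Sign expansion: ++
Rule: track bounds (lo, hi), initially (-inf, +inf). On '+', the current value becomes lo and we move to the simplest number in (value, hi): value + 1 if hi = +inf, otherwise the midpoint (value + hi)/2. On '-', the current value becomes hi and we move to value - 1 if lo = -inf, otherwise the midpoint (lo + value)/2.
Start at 0.
Step 1: sign = +, move right. Bounds: (0, +inf). Value = 1
Step 2: sign = +, move right. Bounds: (1, +inf). Value = 2
The surreal number with sign expansion ++ is 2.

2


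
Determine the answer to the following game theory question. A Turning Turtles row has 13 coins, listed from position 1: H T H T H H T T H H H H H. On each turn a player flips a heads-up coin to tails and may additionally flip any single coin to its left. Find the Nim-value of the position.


Coins: H T H T H H T T H H H H H
Key fact: a single head at position k behaves exactly like a Nim heap of size k (turning it to T and optionally flipping a coin at j < k corresponds to moving the heap from k to j, or to 0), and heads combine as a disjunctive sum (two heads at the same place would cancel, matching j XOR j = 0). So the Nim-value is the XOR of the 1-indexed positions of the heads.
Face-up positions (1-indexed): [1, 3, 5, 6, 9, 10, 11, 12, 13]
XOR 0 with 1: 0 XOR 1 = 1
XOR 1 with 3: 1 XOR 3 = 2
XOR 2 with 5: 2 XOR 5 = 7
XOR 7 with 6: 7 XOR 6 = 1
XOR 1 with 9: 1 XOR 9 = 8
XOR 8 with 10: 8 XOR 10 = 2
XOR 2 with 11: 2 XOR 11 = 9
XOR 9 with 12: 9 XOR 12 = 5
XOR 5 with 13: 5 XOR 13 = 8
Nim-value = 8

8


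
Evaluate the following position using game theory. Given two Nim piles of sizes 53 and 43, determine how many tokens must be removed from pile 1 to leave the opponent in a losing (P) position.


Piles: 53 and 43
Current XOR: 53 XOR 43 = 30 (non-zero, so this is an N-position).
To make the XOR zero, we need to find a move that balances the piles.
For pile 1 (size 53): target = 53 XOR 30 = 43
We reduce pile 1 from 53 to 43.
Tokens removed: 53 - 43 = 10
Verification: 43 XOR 43 = 0

10


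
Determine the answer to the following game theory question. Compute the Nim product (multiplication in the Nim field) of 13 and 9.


Nim multiplication is bilinear over XOR: (u XOR v) * w = (u*w) XOR (v*w).
So we split each operand into its bit components and XOR the pairwise Nim products.
13 = 1 + 4 + 8 (as XOR of powers of 2).
9 = 1 + 8 (as XOR of powers of 2).
Using the standard Nim-product table on single bits:
  2*2 = 3,   2*4 = 8,   2*8 = 12,
  4*4 = 6,   4*8 = 11,  8*8 = 13,
and  1*x = x (identity), k*l = l*k (commutative).
Pairwise Nim products:
  1 * 1 = 1
  1 * 8 = 8
  4 * 1 = 4
  4 * 8 = 11
  8 * 1 = 8
  8 * 8 = 13
XOR them: 1 XOR 8 XOR 4 XOR 11 XOR 8 XOR 13 = 3.
Result: 13 * 9 = 3 (in Nim).

3


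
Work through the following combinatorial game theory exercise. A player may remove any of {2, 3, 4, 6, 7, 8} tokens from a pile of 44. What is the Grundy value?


The subtraction set is S = {2, 3, 4, 6, 7, 8}.
G(k) = mex{ G(k - s) : s in S, s <= k }. We compute iteratively: G(0) = 0.
G(1) = mex({}) = 0
G(2) = mex({0}) = 1
G(3) = mex({0}) = 1
G(4) = mex({0, 1}) = 2
G(5) = mex({0, 1}) = 2
G(6) = mex({0, 1, 2}) = 3
G(7) = mex({0, 1, 2}) = 3
G(8) = mex({0, 1, 2, 3}) = 4
G(9) = mex({0, 1, 2, 3}) = 4
G(10) = mex({1, 2, 3, 4}) = 0
G(11) = mex({1, 2, 3, 4}) = 0
G(12) = mex({0, 2, 3, 4}) = 1
G(13) = mex({0, 2, 3, 4}) = 1
G(14) = mex({0, 1, 3, 4}) = 2
G(15) = mex({0, 1, 3, 4}) = 2
G(16) = mex({0, 1, 2, 4}) = 3
G(17) = mex({0, 1, 2, 4}) = 3
Observe that G(10)..G(17) = 0, 0, 1, 1, 2, 2, 3, 3 repeats G(0)..G(7) = 0, 0, 1, 1, 2, 2, 3, 3.
For k >= max(S) = 8, G(k) is determined by the previous 8 values G(k-8)..G(k-1); a window of 8 consecutive values has recurred shifted by 10, so by induction G(k + 10) = G(k) for all k >= 0: the sequence is periodic from the start with period 10.
One period: G(0..9) = 0, 0, 1, 1, 2, 2, 3, 3, 4, 4.
44 mod 10 = 4, so G(44) = G(4) = 2.

2


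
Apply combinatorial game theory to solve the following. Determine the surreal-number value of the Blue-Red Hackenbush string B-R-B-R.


Edges (from ground): B-R-B-R
By Berlekamp's sign-expansion rule, a Blue-Red Hackenbush stalk has the value of the surreal number whose sign sequence is the edge sequence with B -> + and R -> -.
Sign sequence: +-+-
Trace the sign expansion in the surreal number tree, starting from 0:
Edge 1: B (sign +) -> bounds (0, +inf), value = 1
Edge 2: R (sign -) -> bounds (0, 1), value = 1/2
Edge 3: B (sign +) -> bounds (1/2, 1), value = 3/4
Edge 4: R (sign -) -> bounds (1/2, 3/4), value = 5/8
Game value = 5/8

5/8


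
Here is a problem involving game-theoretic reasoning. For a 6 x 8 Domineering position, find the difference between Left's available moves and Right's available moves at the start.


Board is 6 x 8 (rows x cols).
Left (vertical) placements: (rows-1) * cols = 5 * 8 = 40
Right (horizontal) placements: rows * (cols-1) = 6 * 7 = 42
Advantage = Left - Right = 40 - 42 = -2

-2


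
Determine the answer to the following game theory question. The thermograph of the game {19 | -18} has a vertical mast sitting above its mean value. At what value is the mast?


Game = {19 | -18}, a switch {a | b} with numbers a > b.
Its thermograph has left wall a - t and right wall b + t, which meet at t = (a - b)/2, where both equal (a + b)/2. So the mast (mean value) is at (a + b)/2.
Mean = (19 + (-18))/2 = 1/2 = 1/2

1/2


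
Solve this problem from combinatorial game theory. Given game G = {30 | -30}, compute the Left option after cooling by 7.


Original game: {30 | -30} (a switch {a | b} with a > b).
Cooling by t (for t below the temperature (a - b)/2 = 30) taxes each move by t: {a | b} cooled by t is {a - t | b + t}.
Cooling amount: t = 7
Cooled Left option: 30 - 7 = 23
Cooled Right option: -30 + 7 = -23
Cooled game: {23 | -23}
Left option = 23

23


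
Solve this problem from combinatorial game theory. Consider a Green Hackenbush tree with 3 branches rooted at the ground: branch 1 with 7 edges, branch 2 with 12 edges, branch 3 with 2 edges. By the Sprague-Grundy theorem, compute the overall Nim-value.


The tree has 3 branches from the ground vertex.
In Green Hackenbush, the Nim-value of a simple path of length k is k.
Branch 1: length 7, Nim-value = 7
Branch 2: length 12, Nim-value = 12
Branch 3: length 2, Nim-value = 2
Total Nim-value = XOR of all branch values:
0 XOR 7 = 7
7 XOR 12 = 11
11 XOR 2 = 9
Nim-value of the tree = 9

9


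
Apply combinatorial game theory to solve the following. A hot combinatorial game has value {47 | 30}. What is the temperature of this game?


The game is {47 | 30}, a switch {a | b} with numbers a > b.
Cooling {a | b} by t gives {a - t | b + t}, which stops being hot when a - t = b + t, i.e. at t = (a - b)/2. So the temperature of a switch is (a - b)/2.
Temperature = (Left option - Right option) / 2
= (47 - (30)) / 2
= 17 / 2
= 17/2

17/2


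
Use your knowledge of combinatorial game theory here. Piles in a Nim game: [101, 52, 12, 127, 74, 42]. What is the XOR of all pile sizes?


We need the XOR (exclusive or) of all pile sizes.
After XOR-ing pile 1 (size 101): 0 XOR 101 = 101
After XOR-ing pile 2 (size 52): 101 XOR 52 = 81
After XOR-ing pile 3 (size 12): 81 XOR 12 = 93
After XOR-ing pile 4 (size 127): 93 XOR 127 = 34
After XOR-ing pile 5 (size 74): 34 XOR 74 = 104
After XOR-ing pile 6 (size 42): 104 XOR 42 = 66
The Nim-value of this position is 66.

66


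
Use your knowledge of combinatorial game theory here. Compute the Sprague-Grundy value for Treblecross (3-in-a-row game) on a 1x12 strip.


Treblecross: place X on empty cells; 3-in-a-row wins.
Playing within two cells of an existing X lets the opponent win at once, so sensible play treats the cells i-2..i+2 around each X as dead. The player left with no safe cell loses, so this is a normal-play take-away game on strips of safe cells.
Placing X at cell i (0-indexed) of a strip of k safe cells leaves independent strips of sizes max(0, i-2) and max(0, k-i-3). Hence G(k) = mex{ G(max(0,i-2)) XOR G(max(0,k-i-3)) : 0 <= i < k }, with G(0) = 0.
G(1): splits (0,0):0^0=0 -> mex({0}) = 1
G(2): splits (0,0):0^0=0 -> mex({0}) = 1
G(3): splits (0,0):0^0=0 -> mex({0}) = 1
G(4): splits (0,1):0^1=1 (0,0):0^0=0 -> mex({0, 1}) = 2
G(5): splits (0,2):0^1=1 (0,1):0^1=1 (0,0):0^0=0 -> mex({0, 1}) = 2
G(6) = mex({1}) = 0
G(7) = mex({0, 1, 2}) = 3
G(8) = mex({0, 1, 2}) = 3
G(9) = mex({0, 2}) = 1
G(10) = mex({0, 2, 3}) = 1
G(11) = mex({0, 3}) = 1
G(12) = mex({1, 3}) = 0
Therefore G(12) = 0.

0


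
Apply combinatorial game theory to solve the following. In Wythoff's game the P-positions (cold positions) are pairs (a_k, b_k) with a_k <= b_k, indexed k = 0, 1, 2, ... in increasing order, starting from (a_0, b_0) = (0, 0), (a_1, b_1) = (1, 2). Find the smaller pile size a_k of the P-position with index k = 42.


By Wythoff's theorem, a_k = floor(k * phi) and b_k = floor(k * phi^2) = a_k + k, where phi = (1 + sqrt(5))/2 is the golden ratio.
phi = (1 + sqrt(5))/2 = 1.618034
k = 42
k * phi = 42 * 1.618034 = 67.957428
a_42 = floor(k * phi) = 67

67


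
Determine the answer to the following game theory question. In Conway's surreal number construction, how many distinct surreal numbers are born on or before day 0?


Day 0: {|} = 0 is born. Count = 1.
Day n: the number of surreal numbers born by day n is 2^(n+1) - 1.
By day 0: 2^1 - 1 = 1
By day 0: 1 surreal numbers.

1


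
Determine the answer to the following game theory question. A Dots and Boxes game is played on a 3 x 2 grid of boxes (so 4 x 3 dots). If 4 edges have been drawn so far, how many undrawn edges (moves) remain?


Grid: 3 x 2 boxes, i.e. 4 rows and 3 columns of dots.
Horizontal edges: (rows + 1) * cols = 4 * 2 = 8
Vertical edges: rows * (cols + 1) = 3 * 3 = 9
Total edges: 8 + 9 = 17
Edges drawn: 4
Remaining: 17 - 4 = 13

13


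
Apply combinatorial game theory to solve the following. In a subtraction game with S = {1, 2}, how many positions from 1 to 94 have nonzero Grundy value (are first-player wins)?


Subtraction set S = {1, 2}, so G(n) = n mod 3.
G(n) = 0 when n is a multiple of 3.
Multiples of 3 in [1, 94]: 31
N-positions (nonzero Grundy) = 94 - 31 = 63

63


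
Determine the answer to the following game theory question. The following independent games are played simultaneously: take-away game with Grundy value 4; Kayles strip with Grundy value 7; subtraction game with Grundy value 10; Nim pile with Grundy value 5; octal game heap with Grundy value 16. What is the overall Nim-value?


By the Sprague-Grundy theorem, the Grundy value of a sum of games is the XOR of individual Grundy values.
take-away game: Grundy value = 4. Running XOR: 0 XOR 4 = 4
Kayles strip: Grundy value = 7. Running XOR: 4 XOR 7 = 3
subtraction game: Grundy value = 10. Running XOR: 3 XOR 10 = 9
Nim pile: Grundy value = 5. Running XOR: 9 XOR 5 = 12
octal game heap: Grundy value = 16. Running XOR: 12 XOR 16 = 28
The combined Grundy value is 28.

28


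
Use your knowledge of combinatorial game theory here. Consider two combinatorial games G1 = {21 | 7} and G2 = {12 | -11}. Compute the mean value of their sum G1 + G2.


G1 = {21 | 7}, G2 = {12 | -11}
Each is a switch {a | b} with numbers a > b; its mean value is (a + b)/2, and mean value is additive over game sums: m(G1 + G2) = m(G1) + m(G2).
Mean of G1 = (21 + (7))/2 = 28/2 = 14
Mean of G2 = (12 + (-11))/2 = 1/2 = 1/2
Mean of G1 + G2 = 14 + 1/2 = 29/2

29/2


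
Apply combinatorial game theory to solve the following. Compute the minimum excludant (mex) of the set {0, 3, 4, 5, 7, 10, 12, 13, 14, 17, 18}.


Set = {0, 3, 4, 5, 7, 10, 12, 13, 14, 17, 18}
0 is in the set.
1 is NOT in the set. This is the mex.
mex = 1

1


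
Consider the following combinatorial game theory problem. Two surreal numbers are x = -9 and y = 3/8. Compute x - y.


x = -9, y = 3/8
Converting to common denominator: 8
x = -72/8, y = 3/8
x - y = -9 - 3/8 = -75/8

-75/8


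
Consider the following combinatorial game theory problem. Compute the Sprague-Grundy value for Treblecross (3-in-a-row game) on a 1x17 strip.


Treblecross: place X on empty cells; 3-in-a-row wins.
Playing within two cells of an existing X lets the opponent win at once, so sensible play treats the cells i-2..i+2 around each X as dead. The player left with no safe cell loses, so this is a normal-play take-away game on strips of safe cells.
Placing X at cell i (0-indexed) of a strip of k safe cells leaves independent strips of sizes max(0, i-2) and max(0, k-i-3). Hence G(k) = mex{ G(max(0,i-2)) XOR G(max(0,k-i-3)) : 0 <= i < k }, with G(0) = 0.
G(1): splits (0,0):0^0=0 -> mex({0}) = 1
G(2): splits (0,0):0^0=0 -> mex({0}) = 1
G(3): splits (0,0):0^0=0 -> mex({0}) = 1
G(4): splits (0,1):0^1=1 (0,0):0^0=0 -> mex({0, 1}) = 2
G(5): splits (0,2):0^1=1 (0,1):0^1=1 (0,0):0^0=0 -> mex({0, 1}) = 2
G(6) = mex({1}) = 0
G(7) = mex({0, 1, 2}) = 3
G(8) = mex({0, 1, 2}) = 3
G(9) = mex({0, 2}) = 1
G(10) = mex({0, 2, 3}) = 1
G(11) = mex({0, 3}) = 1
G(12) = mex({1, 3}) = 0
G(13) = mex({0, 1, 2, 3}) = 4
G(14) = mex({0, 1, 2}) = 3
G(15) = mex({0, 1, 2}) = 3
G(16) = mex({0, 1, 2, 4}) = 3
G(17) = mex({0, 1, 3, 4}) = 2
Therefore G(17) = 2.

2


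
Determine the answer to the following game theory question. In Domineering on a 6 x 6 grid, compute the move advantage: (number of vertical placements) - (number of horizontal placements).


Board is 6 x 6 (rows x cols).
Left (vertical) placements: (rows-1) * cols = 5 * 6 = 30
Right (horizontal) placements: rows * (cols-1) = 6 * 5 = 30
Advantage = Left - Right = 30 - 30 = 0

0


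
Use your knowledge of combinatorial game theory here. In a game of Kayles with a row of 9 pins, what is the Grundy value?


Kayles: a move removes 1 or 2 adjacent pins from a contiguous row.
Removing pins from a row of k leaves two independent rows (a, b) with a + b = k - 1 (one pin) or a + b = k - 2 (two pins); an end removal gives a = 0.
By Sprague-Grundy, G(k) = mex{ G(a) XOR G(b) } over all these splits. G(0) = 0.
G(1): splits (0,0):0^0=0 -> mex({0}) = 1
G(2): splits (0,1):0^1=1 (0,0):0^0=0 -> mex({0, 1}) = 2
G(3): splits (0,2):0^2=2 (1,1):1^1=0 (0,1):0^1=1 -> mex({0, 1, 2}) = 3
G(4): splits (0,3):0^3=3 (1,2):1^2=3 (0,2):0^2=2 (1,1):1^1=0 -> mex({0, 2, 3}) = 1
G(5): splits (0,4):0^1=1 (1,3):1^3=2 (2,2):2^2=0 (0,3):0^3=3 (1,2):1^2=3 -> mex({0, 1, 2, 3}) = 4
G(6) = mex({0, 1, 2, 4}) = 3
G(7) = mex({0, 1, 3, 4, 5}) = 2
G(8) = mex({0, 2, 3, 5, 6}) = 1
G(9) = mex({0, 1, 2, 3, 6, 7}) = 4
Therefore G(9) = 4.

4


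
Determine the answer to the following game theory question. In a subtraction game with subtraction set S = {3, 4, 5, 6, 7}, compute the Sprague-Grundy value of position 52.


The subtraction set is S = {3, 4, 5, 6, 7}.
G(k) = mex{ G(k - s) : s in S, s <= k }. We compute iteratively: G(0) = 0.
G(1) = mex({}) = 0
G(2) = mex({}) = 0
G(3) = mex({0}) = 1
G(4) = mex({0}) = 1
G(5) = mex({0}) = 1
G(6) = mex({0, 1}) = 2
G(7) = mex({0, 1}) = 2
G(8) = mex({0, 1}) = 2
G(9) = mex({0, 1, 2}) = 3
G(10) = mex({1, 2}) = 0
G(11) = mex({1, 2}) = 0
G(12) = mex({1, 2, 3}) = 0
G(13) = mex({0, 2, 3}) = 1
G(14) = mex({0, 2, 3}) = 1
G(15) = mex({0, 2, 3}) = 1
G(16) = mex({0, 1, 3}) = 2
Observe that G(10)..G(16) = 0, 0, 0, 1, 1, 1, 2 repeats G(0)..G(6) = 0, 0, 0, 1, 1, 1, 2.
For k >= max(S) = 7, G(k) is determined by the previous 7 values G(k-7)..G(k-1); a window of 7 consecutive values has recurred shifted by 10, so by induction G(k + 10) = G(k) for all k >= 0: the sequence is periodic from the start with period 10.
One period: G(0..9) = 0, 0, 0, 1, 1, 1, 2, 2, 2, 3.
52 mod 10 = 2, so G(52) = G(2) = 0.

0


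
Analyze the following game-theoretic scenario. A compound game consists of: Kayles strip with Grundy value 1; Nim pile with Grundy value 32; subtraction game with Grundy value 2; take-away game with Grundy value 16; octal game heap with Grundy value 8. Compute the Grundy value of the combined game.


By the Sprague-Grundy theorem, the Grundy value of a sum of games is the XOR of individual Grundy values.
Kayles strip: Grundy value = 1. Running XOR: 0 XOR 1 = 1
Nim pile: Grundy value = 32. Running XOR: 1 XOR 32 = 33
subtraction game: Grundy value = 2. Running XOR: 33 XOR 2 = 35
take-away game: Grundy value = 16. Running XOR: 35 XOR 16 = 51
octal game heap: Grundy value = 8. Running XOR: 51 XOR 8 = 59
The combined Grundy value is 59.

59


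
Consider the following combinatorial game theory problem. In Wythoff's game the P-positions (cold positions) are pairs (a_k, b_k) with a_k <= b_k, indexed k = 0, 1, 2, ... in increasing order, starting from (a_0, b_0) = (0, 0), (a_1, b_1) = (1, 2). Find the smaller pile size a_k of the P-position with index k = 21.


By Wythoff's theorem, a_k = floor(k * phi) and b_k = floor(k * phi^2) = a_k + k, where phi = (1 + sqrt(5))/2 is the golden ratio.
phi = (1 + sqrt(5))/2 = 1.618034
k = 21
k * phi = 21 * 1.618034 = 33.978714
a_21 = floor(k * phi) = 33

33


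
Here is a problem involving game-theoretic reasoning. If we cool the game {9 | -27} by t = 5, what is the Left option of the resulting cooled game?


Original game: {9 | -27} (a switch {a | b} with a > b).
Cooling by t (for t below the temperature (a - b)/2 = 18) taxes each move by t: {a | b} cooled by t is {a - t | b + t}.
Cooling amount: t = 5
Cooled Left option: 9 - 5 = 4
Cooled Right option: -27 + 5 = -22
Cooled game: {4 | -22}
Left option = 4

4


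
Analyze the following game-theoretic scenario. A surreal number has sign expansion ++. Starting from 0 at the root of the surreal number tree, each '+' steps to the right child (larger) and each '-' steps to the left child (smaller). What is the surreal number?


Sign expansion: ++
Rule: track bounds (lo, hi), initially (-inf, +inf). On '+', the current value becomes lo and we move to the simplest number in (value, hi): value + 1 if hi = +inf, otherwise the midpoint (value + hi)/2. On '-', the current value becomes hi and we move to value - 1 if lo = -inf, otherwise the midpoint (lo + value)/2.
Start at 0.
Step 1: sign = +, move right. Bounds: (0, +inf). Value = 1
Step 2: sign = +, move right. Bounds: (1, +inf). Value = 2
The surreal number with sign expansion ++ is 2.

2


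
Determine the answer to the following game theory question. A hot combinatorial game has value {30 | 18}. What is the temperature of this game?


The game is {30 | 18}, a switch {a | b} with numbers a > b.
Cooling {a | b} by t gives {a - t | b + t}, which stops being hot when a - t = b + t, i.e. at t = (a - b)/2. So the temperature of a switch is (a - b)/2.
Temperature = (Left option - Right option) / 2
= (30 - (18)) / 2
= 12 / 2
= 6

6


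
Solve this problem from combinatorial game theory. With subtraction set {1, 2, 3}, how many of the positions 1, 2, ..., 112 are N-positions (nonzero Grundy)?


Subtraction set S = {1, 2, 3}, so G(n) = n mod 4.
G(n) = 0 when n is a multiple of 4.
Multiples of 4 in [1, 112]: 28
N-positions (nonzero Grundy) = 112 - 28 = 84

84


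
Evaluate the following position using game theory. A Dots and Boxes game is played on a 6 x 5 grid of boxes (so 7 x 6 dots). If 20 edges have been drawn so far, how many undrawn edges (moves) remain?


Grid: 6 x 5 boxes, i.e. 7 rows and 6 columns of dots.
Horizontal edges: (rows + 1) * cols = 7 * 5 = 35
Vertical edges: rows * (cols + 1) = 6 * 6 = 36
Total edges: 35 + 36 = 71
Edges drawn: 20
Remaining: 71 - 20 = 51

51


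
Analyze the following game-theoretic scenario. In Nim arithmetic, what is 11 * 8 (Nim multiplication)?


Nim multiplication is bilinear over XOR: (u XOR v) * w = (u*w) XOR (v*w).
So we split each operand into its bit components and XOR the pairwise Nim products.
11 = 1 + 2 + 8 (as XOR of powers of 2).
8 = 8 (as XOR of powers of 2).
Using the standard Nim-product table on single bits:
  2*2 = 3,   2*4 = 8,   2*8 = 12,
  4*4 = 6,   4*8 = 11,  8*8 = 13,
and  1*x = x (identity), k*l = l*k (commutative).
Pairwise Nim products:
  1 * 8 = 8
  2 * 8 = 12
  8 * 8 = 13
XOR them: 8 XOR 12 XOR 13 = 9.
Result: 11 * 8 = 9 (in Nim).

9


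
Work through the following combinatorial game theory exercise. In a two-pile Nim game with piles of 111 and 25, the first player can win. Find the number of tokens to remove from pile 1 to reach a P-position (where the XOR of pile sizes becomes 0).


Piles: 111 and 25
Current XOR: 111 XOR 25 = 118 (non-zero, so this is an N-position).
To make the XOR zero, we need to find a move that balances the piles.
For pile 1 (size 111): target = 111 XOR 118 = 25
We reduce pile 1 from 111 to 25.
Tokens removed: 111 - 25 = 86
Verification: 25 XOR 25 = 0

86


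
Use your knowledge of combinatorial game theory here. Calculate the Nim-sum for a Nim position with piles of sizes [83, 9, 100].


We need the XOR (exclusive or) of all pile sizes.
After XOR-ing pile 1 (size 83): 0 XOR 83 = 83
After XOR-ing pile 2 (size 9): 83 XOR 9 = 90
After XOR-ing pile 3 (size 100): 90 XOR 100 = 62
The Nim-value of this position is 62.

62


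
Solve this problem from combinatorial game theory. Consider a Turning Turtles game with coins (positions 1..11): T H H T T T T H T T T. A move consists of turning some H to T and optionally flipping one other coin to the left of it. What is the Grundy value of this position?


Coins: T H H T T T T H T T T
Key fact: a single head at position k behaves exactly like a Nim heap of size k (turning it to T and optionally flipping a coin at j < k corresponds to moving the heap from k to j, or to 0), and heads combine as a disjunctive sum (two heads at the same place would cancel, matching j XOR j = 0). So the Nim-value is the XOR of the 1-indexed positions of the heads.
Face-up positions (1-indexed): [2, 3, 8]
XOR 0 with 2: 0 XOR 2 = 2
XOR 2 with 3: 2 XOR 3 = 1
XOR 1 with 8: 1 XOR 8 = 9
Nim-value = 9

9


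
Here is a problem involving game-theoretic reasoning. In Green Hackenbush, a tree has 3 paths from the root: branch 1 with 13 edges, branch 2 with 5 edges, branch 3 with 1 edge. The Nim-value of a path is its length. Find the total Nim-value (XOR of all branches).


The tree has 3 branches from the ground vertex.
In Green Hackenbush, the Nim-value of a simple path of length k is k.
Branch 1: length 13, Nim-value = 13
Branch 2: length 5, Nim-value = 5
Branch 3: length 1, Nim-value = 1
Total Nim-value = XOR of all branch values:
0 XOR 13 = 13
13 XOR 5 = 8
8 XOR 1 = 9
Nim-value of the tree = 9

9


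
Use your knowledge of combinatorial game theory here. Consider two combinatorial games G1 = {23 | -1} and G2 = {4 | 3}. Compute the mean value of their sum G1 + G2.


G1 = {23 | -1}, G2 = {4 | 3}
Each is a switch {a | b} with numbers a > b; its mean value is (a + b)/2, and mean value is additive over game sums: m(G1 + G2) = m(G1) + m(G2).
Mean of G1 = (23 + (-1))/2 = 22/2 = 11
Mean of G2 = (4 + (3))/2 = 7/2 = 7/2
Mean of G1 + G2 = 11 + 7/2 = 29/2

29/2


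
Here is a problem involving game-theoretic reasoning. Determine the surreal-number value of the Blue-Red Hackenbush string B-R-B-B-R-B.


Edges (from ground): B-R-B-B-R-B
By Berlekamp's sign-expansion rule, a Blue-Red Hackenbush stalk has the value of the surreal number whose sign sequence is the edge sequence with B -> + and R -> -.
Sign sequence: +-++-+
Trace the sign expansion in the surreal number tree, starting from 0:
Edge 1: B (sign +) -> bounds (0, +inf), value = 1
Edge 2: R (sign -) -> bounds (0, 1), value = 1/2
Edge 3: B (sign +) -> bounds (1/2, 1), value = 3/4
Edge 4: B (sign +) -> bounds (3/4, 1), value = 7/8
Edge 5: R (sign -) -> bounds (3/4, 7/8), value = 13/16
Edge 6: B (sign +) -> bounds (13/16, 7/8), value = 27/32
Game value = 27/32

27/32


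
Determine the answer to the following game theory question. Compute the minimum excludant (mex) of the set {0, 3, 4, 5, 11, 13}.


Set = {0, 3, 4, 5, 11, 13}
0 is in the set.
1 is NOT in the set. This is the mex.
mex = 1

1


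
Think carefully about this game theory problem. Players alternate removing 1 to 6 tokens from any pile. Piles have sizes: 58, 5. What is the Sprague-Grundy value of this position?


Subtraction set: {1, 2, 3, 4, 5, 6}
For this subtraction set, G(n) = n mod 7 (period = max + 1 = 7).
Pile 1 (size 58): G(58) = 58 mod 7 = 2
Pile 2 (size 5): G(5) = 5 mod 7 = 5
Total Grundy value = XOR of all: 2 XOR 5 = 7

7


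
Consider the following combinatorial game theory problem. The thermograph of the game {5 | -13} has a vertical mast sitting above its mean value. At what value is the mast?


Game = {5 | -13}, a switch {a | b} with numbers a > b.
Its thermograph has left wall a - t and right wall b + t, which meet at t = (a - b)/2, where both equal (a + b)/2. So the mast (mean value) is at (a + b)/2.
Mean = (5 + (-13))/2 = -8/2 = -4

-4


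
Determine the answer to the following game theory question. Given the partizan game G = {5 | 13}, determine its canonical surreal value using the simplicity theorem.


Left options: {5}, max = 5
Right options: {13}, min = 13
All options are numbers and max(Left) < min(Right), so by the simplicity theorem the value is the simplest (earliest-born) number strictly between 5 and 13.
Integers 6 through 12 all lie strictly between 5 and 13.
Among integers, the simplest (lowest birthday = smallest |n|; 0 is born on day 0, +-n on day n) is 6.
No non-integer in the interval can be simpler: if x is a non-integer in the interval, then floor(x) or ceil(x) also lies in the interval (the interval contains an integer), and both are proper prefixes of x's sign expansion, i.e. born earlier. So the game value is 6.
Game value = 6

6


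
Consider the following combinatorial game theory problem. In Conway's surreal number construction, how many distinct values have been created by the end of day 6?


Day 0: {|} = 0 is born. Count = 1.
Day n: the number of surreal numbers born by day n is 2^(n+1) - 1.
By day 0: 2^1 - 1 = 1
By day 1: 2^2 - 1 = 3
By day 2: 2^3 - 1 = 7
By day 3: 2^4 - 1 = 15
By day 4: 2^5 - 1 = 31
By day 5: 2^6 - 1 = 63
By day 6: 2^7 - 1 = 127
By day 6: 127 surreal numbers.

127


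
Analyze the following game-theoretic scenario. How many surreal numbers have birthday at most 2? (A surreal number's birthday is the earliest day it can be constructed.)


Day 0: {|} = 0 is born. Count = 1.
Day n: the number of surreal numbers born by day n is 2^(n+1) - 1.
By day 0: 2^1 - 1 = 1
By day 1: 2^2 - 1 = 3
By day 2: 2^3 - 1 = 7
By day 2: 7 surreal numbers.

7


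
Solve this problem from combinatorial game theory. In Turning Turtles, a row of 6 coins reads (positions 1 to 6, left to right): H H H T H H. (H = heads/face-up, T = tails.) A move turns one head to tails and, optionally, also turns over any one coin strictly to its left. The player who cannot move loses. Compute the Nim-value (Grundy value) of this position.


Coins: H H H T H H
Key fact: a single head at position k behaves exactly like a Nim heap of size k (turning it to T and optionally flipping a coin at j < k corresponds to moving the heap from k to j, or to 0), and heads combine as a disjunctive sum (two heads at the same place would cancel, matching j XOR j = 0). So the Nim-value is the XOR of the 1-indexed positions of the heads.
Face-up positions (1-indexed): [1, 2, 3, 5, 6]
XOR 0 with 1: 0 XOR 1 = 1
XOR 1 with 2: 1 XOR 2 = 3
XOR 3 with 3: 3 XOR 3 = 0
XOR 0 with 5: 0 XOR 5 = 5
XOR 5 with 6: 5 XOR 6 = 3
Nim-value = 3

3


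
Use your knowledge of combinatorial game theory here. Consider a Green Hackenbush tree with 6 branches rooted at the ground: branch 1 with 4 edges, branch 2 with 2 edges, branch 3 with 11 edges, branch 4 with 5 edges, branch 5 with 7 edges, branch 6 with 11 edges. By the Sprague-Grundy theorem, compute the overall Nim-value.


The tree has 6 branches from the ground vertex.
In Green Hackenbush, the Nim-value of a simple path of length k is k.
Branch 1: length 4, Nim-value = 4
Branch 2: length 2, Nim-value = 2
Branch 3: length 11, Nim-value = 11
Branch 4: length 5, Nim-value = 5
Branch 5: length 7, Nim-value = 7
Branch 6: length 11, Nim-value = 11
Total Nim-value = XOR of all branch values:
0 XOR 4 = 4
4 XOR 2 = 6
6 XOR 11 = 13
13 XOR 5 = 8
8 XOR 7 = 15
15 XOR 11 = 4
Nim-value of the tree = 4

4
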